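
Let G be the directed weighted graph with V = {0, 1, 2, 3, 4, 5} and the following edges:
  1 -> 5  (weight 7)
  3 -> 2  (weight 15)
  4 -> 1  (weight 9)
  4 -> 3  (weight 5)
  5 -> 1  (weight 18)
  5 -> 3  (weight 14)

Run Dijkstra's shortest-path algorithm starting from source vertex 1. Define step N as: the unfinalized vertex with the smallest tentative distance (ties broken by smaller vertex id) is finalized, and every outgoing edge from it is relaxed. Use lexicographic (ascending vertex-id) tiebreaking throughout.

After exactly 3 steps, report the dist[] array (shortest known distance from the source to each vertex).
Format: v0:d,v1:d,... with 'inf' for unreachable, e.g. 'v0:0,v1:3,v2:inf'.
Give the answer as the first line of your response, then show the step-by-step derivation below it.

v0:inf,v1:0,v2:36,v3:21,v4:inf,v5:7

step 1: dist = v0:inf,v1:0,v2:inf,v3:inf,v4:inf,v5:7
step 2: dist = v0:inf,v1:0,v2:inf,v3:21,v4:inf,v5:7
step 3: dist = v0:inf,v1:0,v2:36,v3:21,v4:inf,v5:7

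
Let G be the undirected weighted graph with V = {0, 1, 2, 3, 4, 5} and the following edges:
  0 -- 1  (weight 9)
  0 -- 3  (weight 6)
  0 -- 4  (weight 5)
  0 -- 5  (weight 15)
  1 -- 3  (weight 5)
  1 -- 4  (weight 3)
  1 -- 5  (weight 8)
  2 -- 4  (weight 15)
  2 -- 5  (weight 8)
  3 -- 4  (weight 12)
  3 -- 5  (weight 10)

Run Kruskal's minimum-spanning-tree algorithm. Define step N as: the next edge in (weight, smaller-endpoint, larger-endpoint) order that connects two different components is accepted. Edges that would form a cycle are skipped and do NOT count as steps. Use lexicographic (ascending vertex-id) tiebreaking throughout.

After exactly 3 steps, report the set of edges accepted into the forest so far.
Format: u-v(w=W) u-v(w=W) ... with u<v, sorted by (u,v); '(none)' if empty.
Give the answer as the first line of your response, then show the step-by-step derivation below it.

0-4(w=5) 1-3(w=5) 1-4(w=3)

step 1: add edge 1-4 (w=3); MST = {1-4(w=3)}
step 2: add edge 0-4 (w=5); MST = {0-4(w=5) 1-4(w=3)}
step 3: add edge 1-3 (w=5); MST = {0-4(w=5) 1-3(w=5) 1-4(w=3)}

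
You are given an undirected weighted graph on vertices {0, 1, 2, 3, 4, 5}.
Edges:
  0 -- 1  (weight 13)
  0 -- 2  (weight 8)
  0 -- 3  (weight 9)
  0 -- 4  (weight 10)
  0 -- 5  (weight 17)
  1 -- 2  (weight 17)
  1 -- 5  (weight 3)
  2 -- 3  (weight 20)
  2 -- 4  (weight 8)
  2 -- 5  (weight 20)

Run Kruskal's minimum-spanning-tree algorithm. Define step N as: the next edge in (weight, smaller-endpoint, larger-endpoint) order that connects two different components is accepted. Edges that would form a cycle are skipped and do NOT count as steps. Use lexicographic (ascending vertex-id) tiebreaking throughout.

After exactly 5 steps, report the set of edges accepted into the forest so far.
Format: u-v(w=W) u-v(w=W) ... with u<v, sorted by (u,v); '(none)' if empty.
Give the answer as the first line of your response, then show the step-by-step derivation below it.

0-1(w=13) 0-2(w=8) 0-3(w=9) 1-5(w=3) 2-4(w=8)

step 1: add edge 1-5 (w=3); MST = {1-5(w=3)}
step 2: add edge 0-2 (w=8); MST = {0-2(w=8) 1-5(w=3)}
step 3: add edge 2-4 (w=8); MST = {0-2(w=8) 1-5(w=3) 2-4(w=8)}
step 4: add edge 0-3 (w=9); MST = {0-2(w=8) 0-3(w=9) 1-5(w=3) 2-4(w=8)}
step 5: add edge 0-1 (w=13); MST = {0-1(w=13) 0-2(w=8) 0-3(w=9) 1-5(w=3) 2-4(w=8)}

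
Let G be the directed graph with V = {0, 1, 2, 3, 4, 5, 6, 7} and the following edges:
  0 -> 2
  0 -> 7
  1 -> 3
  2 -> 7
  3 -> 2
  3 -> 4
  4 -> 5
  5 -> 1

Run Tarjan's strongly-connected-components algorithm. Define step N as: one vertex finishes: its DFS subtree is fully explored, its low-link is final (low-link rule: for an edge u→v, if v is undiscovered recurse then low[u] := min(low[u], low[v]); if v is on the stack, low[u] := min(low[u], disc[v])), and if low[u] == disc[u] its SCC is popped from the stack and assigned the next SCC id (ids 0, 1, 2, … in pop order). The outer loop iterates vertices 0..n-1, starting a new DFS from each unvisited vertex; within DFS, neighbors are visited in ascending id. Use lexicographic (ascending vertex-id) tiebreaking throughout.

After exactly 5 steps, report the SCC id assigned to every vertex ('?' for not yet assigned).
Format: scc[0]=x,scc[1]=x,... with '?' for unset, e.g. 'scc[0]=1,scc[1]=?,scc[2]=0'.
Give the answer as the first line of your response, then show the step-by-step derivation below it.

scc[0]=2,scc[1]=?,scc[2]=1,scc[3]=?,scc[4]=?,scc[5]=?,scc[6]=?,scc[7]=0

step 1: low=(low[0]=0,low[1]=?,low[2]=1,low[3]=?,low[4]=?,low[5]=?,low[6]=?,low[7]=2); scc=(scc[0]=?,scc[1]=?,scc[2]=?,scc[3]=?,scc[4]=?,scc[5]=?,scc[6]=?,scc[7]=0)
step 2: low=(low[0]=0,low[1]=?,low[2]=1,low[3]=?,low[4]=?,low[5]=?,low[6]=?,low[7]=2); scc=(scc[0]=?,scc[1]=?,scc[2]=1,scc[3]=?,scc[4]=?,scc[5]=?,scc[6]=?,scc[7]=0)
step 3: low=(low[0]=0,low[1]=?,low[2]=1,low[3]=?,low[4]=?,low[5]=?,low[6]=?,low[7]=2); scc=(scc[0]=2,scc[1]=?,scc[2]=1,scc[3]=?,scc[4]=?,scc[5]=?,scc[6]=?,scc[7]=0)
step 4: low=(low[0]=0,low[1]=3,low[2]=1,low[3]=4,low[4]=5,low[5]=3,low[6]=?,low[7]=2); scc=(scc[0]=2,scc[1]=?,scc[2]=1,scc[3]=?,scc[4]=?,scc[5]=?,scc[6]=?,scc[7]=0)
step 5: low=(low[0]=0,low[1]=3,low[2]=1,low[3]=4,low[4]=3,low[5]=3,low[6]=?,low[7]=2); scc=(scc[0]=2,scc[1]=?,scc[2]=1,scc[3]=?,scc[4]=?,scc[5]=?,scc[6]=?,scc[7]=0)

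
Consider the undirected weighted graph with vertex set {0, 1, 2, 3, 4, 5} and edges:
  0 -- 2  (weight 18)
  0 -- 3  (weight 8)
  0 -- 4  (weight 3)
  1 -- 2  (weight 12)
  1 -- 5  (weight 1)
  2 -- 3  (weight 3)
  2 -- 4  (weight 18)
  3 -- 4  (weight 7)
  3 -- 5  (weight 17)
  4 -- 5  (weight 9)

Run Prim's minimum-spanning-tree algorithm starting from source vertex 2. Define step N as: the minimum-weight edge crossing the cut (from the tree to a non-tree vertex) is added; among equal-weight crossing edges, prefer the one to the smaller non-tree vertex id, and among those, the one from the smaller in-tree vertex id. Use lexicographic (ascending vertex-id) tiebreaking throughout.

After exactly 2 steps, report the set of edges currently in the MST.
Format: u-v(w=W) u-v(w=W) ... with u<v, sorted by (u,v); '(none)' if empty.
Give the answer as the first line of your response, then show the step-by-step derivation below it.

2-3(w=3) 3-4(w=7)

step 1: add edge 2-3 (w=3); MST = {2-3(w=3)}
step 2: add edge 3-4 (w=7); MST = {2-3(w=3) 3-4(w=7)}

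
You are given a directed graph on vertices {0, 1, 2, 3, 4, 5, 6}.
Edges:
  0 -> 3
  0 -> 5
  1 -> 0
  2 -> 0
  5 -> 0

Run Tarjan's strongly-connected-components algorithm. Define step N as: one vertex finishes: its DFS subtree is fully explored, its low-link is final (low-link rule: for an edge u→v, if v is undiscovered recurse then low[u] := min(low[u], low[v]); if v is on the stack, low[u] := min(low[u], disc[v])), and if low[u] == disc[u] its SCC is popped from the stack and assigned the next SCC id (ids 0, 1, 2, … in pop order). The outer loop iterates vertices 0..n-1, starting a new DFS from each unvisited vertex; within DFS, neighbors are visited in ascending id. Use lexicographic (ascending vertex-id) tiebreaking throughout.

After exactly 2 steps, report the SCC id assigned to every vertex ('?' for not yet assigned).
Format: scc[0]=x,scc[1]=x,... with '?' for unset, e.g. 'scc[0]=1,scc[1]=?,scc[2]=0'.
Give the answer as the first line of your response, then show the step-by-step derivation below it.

scc[0]=?,scc[1]=?,scc[2]=?,scc[3]=0,scc[4]=?,scc[5]=?,scc[6]=?

step 1: low=(low[0]=0,low[1]=?,low[2]=?,low[3]=1,low[4]=?,low[5]=?,low[6]=?); scc=(scc[0]=?,scc[1]=?,scc[2]=?,scc[3]=0,scc[4]=?,scc[5]=?,scc[6]=?)
step 2: low=(low[0]=0,low[1]=?,low[2]=?,low[3]=1,low[4]=?,low[5]=0,low[6]=?); scc=(scc[0]=?,scc[1]=?,scc[2]=?,scc[3]=0,scc[4]=?,scc[5]=?,scc[6]=?)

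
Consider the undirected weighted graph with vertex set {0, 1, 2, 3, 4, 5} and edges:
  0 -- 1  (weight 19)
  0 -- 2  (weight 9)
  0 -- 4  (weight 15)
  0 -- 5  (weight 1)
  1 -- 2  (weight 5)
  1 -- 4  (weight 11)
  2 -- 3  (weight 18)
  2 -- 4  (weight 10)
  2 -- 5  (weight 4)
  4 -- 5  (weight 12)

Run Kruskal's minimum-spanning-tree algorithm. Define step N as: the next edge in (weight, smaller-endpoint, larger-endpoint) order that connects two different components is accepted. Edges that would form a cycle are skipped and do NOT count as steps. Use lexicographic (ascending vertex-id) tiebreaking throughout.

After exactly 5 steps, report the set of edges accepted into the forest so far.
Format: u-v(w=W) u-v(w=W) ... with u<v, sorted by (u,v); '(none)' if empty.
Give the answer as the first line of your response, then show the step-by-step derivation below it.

0-5(w=1) 1-2(w=5) 2-3(w=18) 2-4(w=10) 2-5(w=4)

step 1: add edge 0-5 (w=1); MST = {0-5(w=1)}
step 2: add edge 2-5 (w=4); MST = {0-5(w=1) 2-5(w=4)}
step 3: add edge 1-2 (w=5); MST = {0-5(w=1) 1-2(w=5) 2-5(w=4)}
step 4: add edge 2-4 (w=10); MST = {0-5(w=1) 1-2(w=5) 2-4(w=10) 2-5(w=4)}
step 5: add edge 2-3 (w=18); MST = {0-5(w=1) 1-2(w=5) 2-3(w=18) 2-4(w=10) 2-5(w=4)}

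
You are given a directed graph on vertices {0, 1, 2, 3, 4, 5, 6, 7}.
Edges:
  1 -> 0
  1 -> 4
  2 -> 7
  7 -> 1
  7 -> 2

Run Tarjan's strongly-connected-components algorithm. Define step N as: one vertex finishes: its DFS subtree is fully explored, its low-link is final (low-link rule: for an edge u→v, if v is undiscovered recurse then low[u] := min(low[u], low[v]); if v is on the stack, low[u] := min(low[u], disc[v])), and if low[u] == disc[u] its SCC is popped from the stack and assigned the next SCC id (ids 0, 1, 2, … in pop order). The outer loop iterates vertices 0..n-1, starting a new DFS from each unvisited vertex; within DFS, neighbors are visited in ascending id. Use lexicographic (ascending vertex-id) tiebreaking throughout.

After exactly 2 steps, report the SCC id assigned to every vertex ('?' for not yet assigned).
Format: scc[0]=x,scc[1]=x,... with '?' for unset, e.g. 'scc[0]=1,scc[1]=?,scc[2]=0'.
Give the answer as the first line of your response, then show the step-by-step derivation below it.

scc[0]=0,scc[1]=?,scc[2]=?,scc[3]=?,scc[4]=1,scc[5]=?,scc[6]=?,scc[7]=?

step 1: low=(low[0]=0,low[1]=?,low[2]=?,low[3]=?,low[4]=?,low[5]=?,low[6]=?,low[7]=?); scc=(scc[0]=0,scc[1]=?,scc[2]=?,scc[3]=?,scc[4]=?,scc[5]=?,scc[6]=?,scc[7]=?)
step 2: low=(low[0]=0,low[1]=1,low[2]=?,low[3]=?,low[4]=2,low[5]=?,low[6]=?,low[7]=?); scc=(scc[0]=0,scc[1]=?,scc[2]=?,scc[3]=?,scc[4]=1,scc[5]=?,scc[6]=?,scc[7]=?)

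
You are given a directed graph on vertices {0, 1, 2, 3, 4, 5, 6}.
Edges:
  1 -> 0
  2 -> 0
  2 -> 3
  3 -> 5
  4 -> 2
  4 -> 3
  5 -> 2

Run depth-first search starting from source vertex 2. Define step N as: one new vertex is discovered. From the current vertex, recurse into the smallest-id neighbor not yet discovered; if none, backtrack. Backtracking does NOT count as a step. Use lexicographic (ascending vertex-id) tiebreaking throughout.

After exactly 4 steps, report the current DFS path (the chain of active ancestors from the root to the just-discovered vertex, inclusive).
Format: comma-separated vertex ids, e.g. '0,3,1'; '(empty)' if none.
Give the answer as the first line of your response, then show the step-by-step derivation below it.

2,3,5

step 1: discover 2; path=2; order=2
step 2: discover 0; path=2>0; order=2,0
step 3: discover 3; path=2>3; order=2,0,3
step 4: discover 5; path=2>3>5; order=2,0,3,5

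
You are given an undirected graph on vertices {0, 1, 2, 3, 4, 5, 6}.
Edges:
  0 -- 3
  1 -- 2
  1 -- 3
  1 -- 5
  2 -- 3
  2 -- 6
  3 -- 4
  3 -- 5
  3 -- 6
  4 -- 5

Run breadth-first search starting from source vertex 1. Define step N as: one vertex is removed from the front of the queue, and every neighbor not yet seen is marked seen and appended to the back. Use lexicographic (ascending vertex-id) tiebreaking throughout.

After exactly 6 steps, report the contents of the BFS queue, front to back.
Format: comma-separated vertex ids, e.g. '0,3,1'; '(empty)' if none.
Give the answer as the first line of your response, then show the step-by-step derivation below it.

4

step 1: dequeue 1; queue=[2,3,5]; order=1
step 2: dequeue 2; queue=[3,5,6]; order=1,2
step 3: dequeue 3; queue=[5,6,0,4]; order=1,2,3
step 4: dequeue 5; queue=[6,0,4]; order=1,2,3,5
step 5: dequeue 6; queue=[0,4]; order=1,2,3,5,6
step 6: dequeue 0; queue=[4]; order=1,2,3,5,6,0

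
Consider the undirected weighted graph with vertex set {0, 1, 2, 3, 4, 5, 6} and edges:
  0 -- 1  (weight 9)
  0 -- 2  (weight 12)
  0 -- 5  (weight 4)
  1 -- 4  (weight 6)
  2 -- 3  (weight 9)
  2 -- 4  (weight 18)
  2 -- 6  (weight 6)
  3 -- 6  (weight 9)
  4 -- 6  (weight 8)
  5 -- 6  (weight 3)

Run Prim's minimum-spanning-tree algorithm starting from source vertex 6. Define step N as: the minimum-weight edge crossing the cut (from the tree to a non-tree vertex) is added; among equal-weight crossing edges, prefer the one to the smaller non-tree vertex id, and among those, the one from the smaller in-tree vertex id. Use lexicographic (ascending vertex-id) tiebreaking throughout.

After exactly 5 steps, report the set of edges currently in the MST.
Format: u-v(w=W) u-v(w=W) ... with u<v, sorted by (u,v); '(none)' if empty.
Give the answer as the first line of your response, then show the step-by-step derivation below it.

0-5(w=4) 1-4(w=6) 2-6(w=6) 4-6(w=8) 5-6(w=3)

step 1: add edge 5-6 (w=3); MST = {5-6(w=3)}
step 2: add edge 0-5 (w=4); MST = {0-5(w=4) 5-6(w=3)}
step 3: add edge 2-6 (w=6); MST = {0-5(w=4) 2-6(w=6) 5-6(w=3)}
step 4: add edge 4-6 (w=8); MST = {0-5(w=4) 2-6(w=6) 4-6(w=8) 5-6(w=3)}
step 5: add edge 1-4 (w=6); MST = {0-5(w=4) 1-4(w=6) 2-6(w=6) 4-6(w=8) 5-6(w=3)}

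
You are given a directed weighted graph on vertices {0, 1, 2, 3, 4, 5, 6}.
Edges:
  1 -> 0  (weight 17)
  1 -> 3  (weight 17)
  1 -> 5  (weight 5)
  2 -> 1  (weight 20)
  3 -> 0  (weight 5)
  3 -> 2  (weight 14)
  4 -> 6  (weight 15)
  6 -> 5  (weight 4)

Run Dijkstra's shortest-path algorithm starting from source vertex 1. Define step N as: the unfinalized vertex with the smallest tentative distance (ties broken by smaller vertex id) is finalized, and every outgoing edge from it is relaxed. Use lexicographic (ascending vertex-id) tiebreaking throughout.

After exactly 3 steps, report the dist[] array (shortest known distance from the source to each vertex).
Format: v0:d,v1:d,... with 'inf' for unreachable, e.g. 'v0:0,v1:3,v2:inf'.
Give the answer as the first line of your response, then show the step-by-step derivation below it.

v0:17,v1:0,v2:inf,v3:17,v4:inf,v5:5,v6:inf

step 1: dist = v0:17,v1:0,v2:inf,v3:17,v4:inf,v5:5,v6:inf
step 2: dist = v0:17,v1:0,v2:inf,v3:17,v4:inf,v5:5,v6:inf
step 3: dist = v0:17,v1:0,v2:inf,v3:17,v4:inf,v5:5,v6:inf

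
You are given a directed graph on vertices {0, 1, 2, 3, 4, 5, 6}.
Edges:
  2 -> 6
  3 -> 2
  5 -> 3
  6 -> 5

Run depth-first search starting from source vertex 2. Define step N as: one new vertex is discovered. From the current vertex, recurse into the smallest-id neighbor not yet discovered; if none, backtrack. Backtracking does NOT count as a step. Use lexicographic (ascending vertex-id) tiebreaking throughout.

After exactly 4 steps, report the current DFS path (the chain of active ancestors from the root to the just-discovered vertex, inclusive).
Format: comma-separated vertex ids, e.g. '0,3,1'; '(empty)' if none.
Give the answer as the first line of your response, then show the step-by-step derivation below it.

2,6,5,3

step 1: discover 2; path=2; order=2
step 2: discover 6; path=2>6; order=2,6
step 3: discover 5; path=2>6>5; order=2,6,5
step 4: discover 3; path=2>6>5>3; order=2,6,5,3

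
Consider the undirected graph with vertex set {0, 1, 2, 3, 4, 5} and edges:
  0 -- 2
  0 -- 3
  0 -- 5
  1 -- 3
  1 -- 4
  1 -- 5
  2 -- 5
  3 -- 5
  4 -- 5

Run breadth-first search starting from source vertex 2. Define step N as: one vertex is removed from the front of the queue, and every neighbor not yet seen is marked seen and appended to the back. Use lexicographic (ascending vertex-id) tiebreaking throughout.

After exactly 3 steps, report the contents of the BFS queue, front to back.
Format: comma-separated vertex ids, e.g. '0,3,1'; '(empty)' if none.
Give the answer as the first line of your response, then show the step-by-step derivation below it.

3,1,4

step 1: dequeue 2; queue=[0,5]; order=2
step 2: dequeue 0; queue=[5,3]; order=2,0
step 3: dequeue 5; queue=[3,1,4]; order=2,0,5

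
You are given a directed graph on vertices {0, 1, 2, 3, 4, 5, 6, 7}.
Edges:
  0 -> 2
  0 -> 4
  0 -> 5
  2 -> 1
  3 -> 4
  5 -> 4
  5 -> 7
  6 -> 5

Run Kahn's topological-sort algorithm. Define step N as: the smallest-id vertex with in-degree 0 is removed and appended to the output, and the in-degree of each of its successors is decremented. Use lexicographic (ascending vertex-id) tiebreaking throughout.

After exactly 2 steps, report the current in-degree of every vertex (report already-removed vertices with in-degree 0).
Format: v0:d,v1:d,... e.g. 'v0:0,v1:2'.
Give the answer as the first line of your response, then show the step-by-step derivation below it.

v0:0,v1:0,v2:0,v3:0,v4:2,v5:1,v6:0,v7:1

step 1: output 0; order=[0]; indeg=(0,1,0,0,2,1,0,1)
step 2: output 2; order=[0,2]; indeg=(0,0,0,0,2,1,0,1)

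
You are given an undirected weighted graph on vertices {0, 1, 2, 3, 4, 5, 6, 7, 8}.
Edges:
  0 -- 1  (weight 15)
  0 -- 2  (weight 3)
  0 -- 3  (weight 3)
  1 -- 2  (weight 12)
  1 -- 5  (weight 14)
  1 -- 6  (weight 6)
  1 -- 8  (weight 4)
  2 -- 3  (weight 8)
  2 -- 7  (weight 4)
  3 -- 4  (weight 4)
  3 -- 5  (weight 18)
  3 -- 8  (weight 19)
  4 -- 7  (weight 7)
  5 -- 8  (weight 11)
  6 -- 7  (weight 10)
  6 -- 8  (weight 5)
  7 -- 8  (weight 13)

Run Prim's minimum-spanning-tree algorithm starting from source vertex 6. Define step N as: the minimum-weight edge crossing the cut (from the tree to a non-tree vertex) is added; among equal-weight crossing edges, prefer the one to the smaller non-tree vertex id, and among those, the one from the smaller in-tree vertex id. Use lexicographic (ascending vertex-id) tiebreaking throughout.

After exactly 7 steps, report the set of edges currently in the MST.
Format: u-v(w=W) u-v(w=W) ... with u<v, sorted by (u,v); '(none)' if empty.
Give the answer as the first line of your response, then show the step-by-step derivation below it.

0-2(w=3) 0-3(w=3) 1-8(w=4) 2-7(w=4) 3-4(w=4) 6-7(w=10) 6-8(w=5)

step 1: add edge 6-8 (w=5); MST = {6-8(w=5)}
step 2: add edge 1-8 (w=4); MST = {1-8(w=4) 6-8(w=5)}
step 3: add edge 6-7 (w=10); MST = {1-8(w=4) 6-7(w=10) 6-8(w=5)}
step 4: add edge 2-7 (w=4); MST = {1-8(w=4) 2-7(w=4) 6-7(w=10) 6-8(w=5)}
step 5: add edge 0-2 (w=3); MST = {0-2(w=3) 1-8(w=4) 2-7(w=4) 6-7(w=10) 6-8(w=5)}
step 6: add edge 0-3 (w=3); MST = {0-2(w=3) 0-3(w=3) 1-8(w=4) 2-7(w=4) 6-7(w=10) 6-8(w=5)}
step 7: add edge 3-4 (w=4); MST = {0-2(w=3) 0-3(w=3) 1-8(w=4) 2-7(w=4) 3-4(w=4) 6-7(w=10) 6-8(w=5)}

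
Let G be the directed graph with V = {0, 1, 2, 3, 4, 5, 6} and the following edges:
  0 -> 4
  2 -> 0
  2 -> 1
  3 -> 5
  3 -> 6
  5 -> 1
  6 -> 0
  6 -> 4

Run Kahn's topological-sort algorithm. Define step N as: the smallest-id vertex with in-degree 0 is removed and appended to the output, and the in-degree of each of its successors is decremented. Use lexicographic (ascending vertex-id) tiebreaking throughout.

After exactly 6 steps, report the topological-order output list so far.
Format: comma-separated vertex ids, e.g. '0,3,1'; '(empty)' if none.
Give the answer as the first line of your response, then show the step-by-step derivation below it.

2,3,5,1,6,0

step 1: output 2; order=[2]; indeg=(1,1,0,0,2,1,1)
step 2: output 3; order=[2,3]; indeg=(1,1,0,0,2,0,0)
step 3: output 5; order=[2,3,5]; indeg=(1,0,0,0,2,0,0)
step 4: output 1; order=[2,3,5,1]; indeg=(1,0,0,0,2,0,0)
step 5: output 6; order=[2,3,5,1,6]; indeg=(0,0,0,0,1,0,0)
step 6: output 0; order=[2,3,5,1,6,0]; indeg=(0,0,0,0,0,0,0)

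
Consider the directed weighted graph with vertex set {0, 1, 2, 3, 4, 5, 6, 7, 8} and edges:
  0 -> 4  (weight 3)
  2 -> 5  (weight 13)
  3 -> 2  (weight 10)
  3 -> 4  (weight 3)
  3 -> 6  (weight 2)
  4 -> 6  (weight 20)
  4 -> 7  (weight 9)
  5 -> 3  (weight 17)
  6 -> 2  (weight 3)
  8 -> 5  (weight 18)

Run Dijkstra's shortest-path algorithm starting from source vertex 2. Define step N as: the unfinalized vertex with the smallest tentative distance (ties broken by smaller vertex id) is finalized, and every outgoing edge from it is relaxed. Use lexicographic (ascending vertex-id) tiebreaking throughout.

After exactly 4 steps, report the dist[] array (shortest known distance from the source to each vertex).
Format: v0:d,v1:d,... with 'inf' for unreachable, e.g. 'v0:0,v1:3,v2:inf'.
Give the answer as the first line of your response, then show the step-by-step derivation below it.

v0:inf,v1:inf,v2:0,v3:30,v4:33,v5:13,v6:32,v7:inf,v8:inf

step 1: dist = v0:inf,v1:inf,v2:0,v3:inf,v4:inf,v5:13,v6:inf,v7:inf,v8:inf
step 2: dist = v0:inf,v1:inf,v2:0,v3:30,v4:inf,v5:13,v6:inf,v7:inf,v8:inf
step 3: dist = v0:inf,v1:inf,v2:0,v3:30,v4:33,v5:13,v6:32,v7:inf,v8:inf
step 4: dist = v0:inf,v1:inf,v2:0,v3:30,v4:33,v5:13,v6:32,v7:inf,v8:inf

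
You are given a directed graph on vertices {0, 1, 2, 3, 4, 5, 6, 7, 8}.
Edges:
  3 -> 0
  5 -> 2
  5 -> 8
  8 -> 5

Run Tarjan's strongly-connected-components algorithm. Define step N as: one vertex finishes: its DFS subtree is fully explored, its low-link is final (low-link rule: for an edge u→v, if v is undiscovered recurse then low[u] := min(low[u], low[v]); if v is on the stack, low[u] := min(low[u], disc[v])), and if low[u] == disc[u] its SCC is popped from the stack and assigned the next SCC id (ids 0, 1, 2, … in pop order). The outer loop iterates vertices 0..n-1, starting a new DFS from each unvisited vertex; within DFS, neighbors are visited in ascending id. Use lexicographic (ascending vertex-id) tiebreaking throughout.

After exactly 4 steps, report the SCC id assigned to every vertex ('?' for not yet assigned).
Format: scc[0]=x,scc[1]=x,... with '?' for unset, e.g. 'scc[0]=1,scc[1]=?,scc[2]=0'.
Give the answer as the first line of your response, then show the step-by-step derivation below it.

scc[0]=0,scc[1]=1,scc[2]=2,scc[3]=3,scc[4]=?,scc[5]=?,scc[6]=?,scc[7]=?,scc[8]=?

step 1: low=(low[0]=0,low[1]=?,low[2]=?,low[3]=?,low[4]=?,low[5]=?,low[6]=?,low[7]=?,low[8]=?); scc=(scc[0]=0,scc[1]=?,scc[2]=?,scc[3]=?,scc[4]=?,scc[5]=?,scc[6]=?,scc[7]=?,scc[8]=?)
step 2: low=(low[0]=0,low[1]=1,low[2]=?,low[3]=?,low[4]=?,low[5]=?,low[6]=?,low[7]=?,low[8]=?); scc=(scc[0]=0,scc[1]=1,scc[2]=?,scc[3]=?,scc[4]=?,scc[5]=?,scc[6]=?,scc[7]=?,scc[8]=?)
step 3: low=(low[0]=0,low[1]=1,low[2]=2,low[3]=?,low[4]=?,low[5]=?,low[6]=?,low[7]=?,low[8]=?); scc=(scc[0]=0,scc[1]=1,scc[2]=2,scc[3]=?,scc[4]=?,scc[5]=?,scc[6]=?,scc[7]=?,scc[8]=?)
step 4: low=(low[0]=0,low[1]=1,low[2]=2,low[3]=3,low[4]=?,low[5]=?,low[6]=?,low[7]=?,low[8]=?); scc=(scc[0]=0,scc[1]=1,scc[2]=2,scc[3]=3,scc[4]=?,scc[5]=?,scc[6]=?,scc[7]=?,scc[8]=?)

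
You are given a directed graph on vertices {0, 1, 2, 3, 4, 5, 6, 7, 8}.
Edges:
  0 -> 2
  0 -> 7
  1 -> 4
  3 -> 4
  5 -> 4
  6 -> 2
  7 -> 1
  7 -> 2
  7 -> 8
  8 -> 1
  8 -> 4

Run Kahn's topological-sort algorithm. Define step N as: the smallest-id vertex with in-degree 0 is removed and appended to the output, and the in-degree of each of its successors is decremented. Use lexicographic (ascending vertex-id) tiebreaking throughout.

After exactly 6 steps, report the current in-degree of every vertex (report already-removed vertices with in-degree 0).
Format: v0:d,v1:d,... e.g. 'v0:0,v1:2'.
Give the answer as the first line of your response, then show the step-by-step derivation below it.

v0:0,v1:1,v2:0,v3:0,v4:2,v5:0,v6:0,v7:0,v8:0

step 1: output 0; order=[0]; indeg=(0,2,2,0,4,0,0,0,1)
step 2: output 3; order=[0,3]; indeg=(0,2,2,0,3,0,0,0,1)
step 3: output 5; order=[0,3,5]; indeg=(0,2,2,0,2,0,0,0,1)
step 4: output 6; order=[0,3,5,6]; indeg=(0,2,1,0,2,0,0,0,1)
step 5: output 7; order=[0,3,5,6,7]; indeg=(0,1,0,0,2,0,0,0,0)
step 6: output 2; order=[0,3,5,6,7,2]; indeg=(0,1,0,0,2,0,0,0,0)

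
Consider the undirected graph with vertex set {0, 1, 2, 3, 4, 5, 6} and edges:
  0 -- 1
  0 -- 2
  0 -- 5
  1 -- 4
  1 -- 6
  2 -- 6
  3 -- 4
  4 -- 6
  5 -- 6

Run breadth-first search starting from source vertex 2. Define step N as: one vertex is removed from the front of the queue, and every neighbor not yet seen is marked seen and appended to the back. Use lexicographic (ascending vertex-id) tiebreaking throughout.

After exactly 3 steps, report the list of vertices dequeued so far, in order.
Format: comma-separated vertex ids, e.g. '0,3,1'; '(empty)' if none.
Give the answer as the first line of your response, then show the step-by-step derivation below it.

2,0,6

step 1: dequeue 2; queue=[0,6]; order=2
step 2: dequeue 0; queue=[6,1,5]; order=2,0
step 3: dequeue 6; queue=[1,5,4]; order=2,0,6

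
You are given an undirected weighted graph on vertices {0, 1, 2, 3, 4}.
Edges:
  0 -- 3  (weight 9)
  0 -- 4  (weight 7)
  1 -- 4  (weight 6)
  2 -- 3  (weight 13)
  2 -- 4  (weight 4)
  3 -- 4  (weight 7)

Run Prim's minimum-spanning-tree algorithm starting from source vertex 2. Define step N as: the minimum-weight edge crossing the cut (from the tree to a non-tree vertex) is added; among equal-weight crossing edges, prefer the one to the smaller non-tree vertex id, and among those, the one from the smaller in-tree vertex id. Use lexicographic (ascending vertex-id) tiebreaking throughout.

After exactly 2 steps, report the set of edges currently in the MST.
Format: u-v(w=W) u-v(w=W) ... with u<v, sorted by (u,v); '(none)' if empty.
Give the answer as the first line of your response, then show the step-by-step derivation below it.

1-4(w=6) 2-4(w=4)

step 1: add edge 2-4 (w=4); MST = {2-4(w=4)}
step 2: add edge 1-4 (w=6); MST = {1-4(w=6) 2-4(w=4)}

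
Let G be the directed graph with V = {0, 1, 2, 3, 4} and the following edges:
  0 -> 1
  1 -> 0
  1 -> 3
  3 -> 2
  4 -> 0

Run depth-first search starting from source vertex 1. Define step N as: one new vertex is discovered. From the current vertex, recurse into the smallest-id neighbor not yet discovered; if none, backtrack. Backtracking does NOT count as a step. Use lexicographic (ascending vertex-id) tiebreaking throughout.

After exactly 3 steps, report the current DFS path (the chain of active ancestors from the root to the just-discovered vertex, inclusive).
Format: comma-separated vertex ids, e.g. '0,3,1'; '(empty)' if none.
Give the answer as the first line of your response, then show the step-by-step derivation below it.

1,3

step 1: discover 1; path=1; order=1
step 2: discover 0; path=1>0; order=1,0
step 3: discover 3; path=1>3; order=1,0,3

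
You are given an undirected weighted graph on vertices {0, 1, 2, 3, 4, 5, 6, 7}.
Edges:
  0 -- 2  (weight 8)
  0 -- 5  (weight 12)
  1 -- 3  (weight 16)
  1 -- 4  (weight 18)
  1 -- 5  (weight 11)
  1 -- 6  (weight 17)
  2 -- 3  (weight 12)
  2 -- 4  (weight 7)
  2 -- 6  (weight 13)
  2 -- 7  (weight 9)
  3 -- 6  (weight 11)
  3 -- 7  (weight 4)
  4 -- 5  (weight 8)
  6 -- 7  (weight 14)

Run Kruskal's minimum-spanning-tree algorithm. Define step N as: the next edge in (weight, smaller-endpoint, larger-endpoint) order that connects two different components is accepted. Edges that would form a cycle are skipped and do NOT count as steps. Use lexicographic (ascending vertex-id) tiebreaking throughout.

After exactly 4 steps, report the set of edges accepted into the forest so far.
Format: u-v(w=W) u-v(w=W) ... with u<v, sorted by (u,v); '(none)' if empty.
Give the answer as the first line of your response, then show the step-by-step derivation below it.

0-2(w=8) 2-4(w=7) 3-7(w=4) 4-5(w=8)

step 1: add edge 3-7 (w=4); MST = {3-7(w=4)}
step 2: add edge 2-4 (w=7); MST = {2-4(w=7) 3-7(w=4)}
step 3: add edge 0-2 (w=8); MST = {0-2(w=8) 2-4(w=7) 3-7(w=4)}
step 4: add edge 4-5 (w=8); MST = {0-2(w=8) 2-4(w=7) 3-7(w=4) 4-5(w=8)}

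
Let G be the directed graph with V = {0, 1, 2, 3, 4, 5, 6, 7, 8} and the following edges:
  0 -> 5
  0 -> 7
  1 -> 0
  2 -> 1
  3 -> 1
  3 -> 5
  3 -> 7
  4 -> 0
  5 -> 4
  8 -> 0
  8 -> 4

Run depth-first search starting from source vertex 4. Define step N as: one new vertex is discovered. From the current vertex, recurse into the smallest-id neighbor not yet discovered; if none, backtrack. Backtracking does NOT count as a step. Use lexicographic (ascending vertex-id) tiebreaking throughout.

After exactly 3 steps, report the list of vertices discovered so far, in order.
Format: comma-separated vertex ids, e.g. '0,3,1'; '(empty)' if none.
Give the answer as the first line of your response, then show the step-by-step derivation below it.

4,0,5

step 1: discover 4; path=4; order=4
step 2: discover 0; path=4>0; order=4,0
step 3: discover 5; path=4>0>5; order=4,0,5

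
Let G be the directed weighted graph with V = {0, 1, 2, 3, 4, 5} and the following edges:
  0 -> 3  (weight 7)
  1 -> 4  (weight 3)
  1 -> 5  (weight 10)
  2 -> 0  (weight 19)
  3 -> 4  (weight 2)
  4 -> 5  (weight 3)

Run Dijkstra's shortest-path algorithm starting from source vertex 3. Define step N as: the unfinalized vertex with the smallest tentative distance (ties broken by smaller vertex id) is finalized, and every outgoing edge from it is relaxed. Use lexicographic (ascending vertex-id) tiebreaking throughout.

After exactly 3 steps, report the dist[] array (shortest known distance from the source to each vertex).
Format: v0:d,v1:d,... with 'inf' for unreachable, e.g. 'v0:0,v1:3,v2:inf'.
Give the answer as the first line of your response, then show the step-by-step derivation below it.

v0:inf,v1:inf,v2:inf,v3:0,v4:2,v5:5

step 1: dist = v0:inf,v1:inf,v2:inf,v3:0,v4:2,v5:inf
step 2: dist = v0:inf,v1:inf,v2:inf,v3:0,v4:2,v5:5
step 3: dist = v0:inf,v1:inf,v2:inf,v3:0,v4:2,v5:5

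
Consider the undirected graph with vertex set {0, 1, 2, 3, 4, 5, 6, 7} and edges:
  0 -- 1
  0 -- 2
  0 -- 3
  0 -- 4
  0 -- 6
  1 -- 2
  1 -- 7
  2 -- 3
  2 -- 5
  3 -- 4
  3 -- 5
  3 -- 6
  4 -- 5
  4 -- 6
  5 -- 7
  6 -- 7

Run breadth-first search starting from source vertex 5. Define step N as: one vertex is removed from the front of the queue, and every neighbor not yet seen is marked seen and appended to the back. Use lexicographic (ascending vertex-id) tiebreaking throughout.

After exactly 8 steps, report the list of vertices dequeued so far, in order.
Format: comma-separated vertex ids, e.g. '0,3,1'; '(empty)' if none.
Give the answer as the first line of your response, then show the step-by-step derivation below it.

5,2,3,4,7,0,1,6

step 1: dequeue 5; queue=[2,3,4,7]; order=5
step 2: dequeue 2; queue=[3,4,7,0,1]; order=5,2
step 3: dequeue 3; queue=[4,7,0,1,6]; order=5,2,3
step 4: dequeue 4; queue=[7,0,1,6]; order=5,2,3,4
step 5: dequeue 7; queue=[0,1,6]; order=5,2,3,4,7
step 6: dequeue 0; queue=[1,6]; order=5,2,3,4,7,0
step 7: dequeue 1; queue=[6]; order=5,2,3,4,7,0,1
step 8: dequeue 6; queue=[(empty)]; order=5,2,3,4,7,0,1,6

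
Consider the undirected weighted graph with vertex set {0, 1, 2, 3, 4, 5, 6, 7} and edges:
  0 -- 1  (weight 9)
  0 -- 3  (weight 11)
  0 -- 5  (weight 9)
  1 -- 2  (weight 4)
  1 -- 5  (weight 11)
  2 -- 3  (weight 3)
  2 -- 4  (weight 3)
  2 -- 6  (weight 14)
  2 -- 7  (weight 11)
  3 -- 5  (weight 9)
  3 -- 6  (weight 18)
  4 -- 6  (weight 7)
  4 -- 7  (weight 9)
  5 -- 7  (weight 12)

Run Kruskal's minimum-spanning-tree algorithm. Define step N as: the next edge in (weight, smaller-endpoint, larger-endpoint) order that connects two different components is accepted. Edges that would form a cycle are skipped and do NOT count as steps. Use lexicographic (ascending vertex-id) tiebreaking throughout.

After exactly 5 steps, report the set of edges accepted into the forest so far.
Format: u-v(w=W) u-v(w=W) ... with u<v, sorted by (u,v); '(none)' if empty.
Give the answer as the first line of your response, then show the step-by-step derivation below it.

0-1(w=9) 1-2(w=4) 2-3(w=3) 2-4(w=3) 4-6(w=7)

step 1: add edge 2-3 (w=3); MST = {2-3(w=3)}
step 2: add edge 2-4 (w=3); MST = {2-3(w=3) 2-4(w=3)}
step 3: add edge 1-2 (w=4); MST = {1-2(w=4) 2-3(w=3) 2-4(w=3)}
step 4: add edge 4-6 (w=7); MST = {1-2(w=4) 2-3(w=3) 2-4(w=3) 4-6(w=7)}
step 5: add edge 0-1 (w=9); MST = {0-1(w=9) 1-2(w=4) 2-3(w=3) 2-4(w=3) 4-6(w=7)}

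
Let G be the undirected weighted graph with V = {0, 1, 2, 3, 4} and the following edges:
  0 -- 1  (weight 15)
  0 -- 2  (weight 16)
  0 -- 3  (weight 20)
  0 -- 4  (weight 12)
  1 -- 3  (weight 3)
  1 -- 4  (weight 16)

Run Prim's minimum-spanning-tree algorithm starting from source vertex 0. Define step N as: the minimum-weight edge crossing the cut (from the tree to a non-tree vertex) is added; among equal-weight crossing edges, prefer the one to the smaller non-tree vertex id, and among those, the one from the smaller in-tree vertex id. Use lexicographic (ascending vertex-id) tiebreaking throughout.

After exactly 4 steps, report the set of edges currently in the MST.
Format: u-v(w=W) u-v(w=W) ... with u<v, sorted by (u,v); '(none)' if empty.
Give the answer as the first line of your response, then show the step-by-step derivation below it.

0-1(w=15) 0-2(w=16) 0-4(w=12) 1-3(w=3)

step 1: add edge 0-4 (w=12); MST = {0-4(w=12)}
step 2: add edge 0-1 (w=15); MST = {0-1(w=15) 0-4(w=12)}
step 3: add edge 1-3 (w=3); MST = {0-1(w=15) 0-4(w=12) 1-3(w=3)}
step 4: add edge 0-2 (w=16); MST = {0-1(w=15) 0-2(w=16) 0-4(w=12) 1-3(w=3)}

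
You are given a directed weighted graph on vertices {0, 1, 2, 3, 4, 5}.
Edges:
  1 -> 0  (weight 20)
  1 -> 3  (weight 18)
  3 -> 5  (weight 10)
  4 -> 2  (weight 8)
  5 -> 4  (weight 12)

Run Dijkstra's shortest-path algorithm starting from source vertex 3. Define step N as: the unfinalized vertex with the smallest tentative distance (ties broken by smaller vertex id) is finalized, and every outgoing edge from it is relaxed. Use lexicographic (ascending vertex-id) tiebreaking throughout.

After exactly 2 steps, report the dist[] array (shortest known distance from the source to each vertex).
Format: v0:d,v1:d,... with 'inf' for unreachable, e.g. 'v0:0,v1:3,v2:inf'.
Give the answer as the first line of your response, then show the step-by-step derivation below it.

v0:inf,v1:inf,v2:inf,v3:0,v4:22,v5:10

step 1: dist = v0:inf,v1:inf,v2:inf,v3:0,v4:inf,v5:10
step 2: dist = v0:inf,v1:inf,v2:inf,v3:0,v4:22,v5:10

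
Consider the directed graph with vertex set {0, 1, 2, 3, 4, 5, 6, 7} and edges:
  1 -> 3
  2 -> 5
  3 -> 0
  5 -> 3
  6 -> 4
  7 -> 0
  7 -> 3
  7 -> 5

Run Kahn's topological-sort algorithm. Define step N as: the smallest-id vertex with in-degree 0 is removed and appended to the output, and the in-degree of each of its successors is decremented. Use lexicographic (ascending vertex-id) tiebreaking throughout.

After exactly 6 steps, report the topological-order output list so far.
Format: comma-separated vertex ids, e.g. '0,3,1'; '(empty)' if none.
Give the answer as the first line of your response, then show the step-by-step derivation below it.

1,2,6,4,7,5

step 1: output 1; order=[1]; indeg=(2,0,0,2,1,2,0,0)
step 2: output 2; order=[1,2]; indeg=(2,0,0,2,1,1,0,0)
step 3: output 6; order=[1,2,6]; indeg=(2,0,0,2,0,1,0,0)
step 4: output 4; order=[1,2,6,4]; indeg=(2,0,0,2,0,1,0,0)
step 5: output 7; order=[1,2,6,4,7]; indeg=(1,0,0,1,0,0,0,0)
step 6: output 5; order=[1,2,6,4,7,5]; indeg=(1,0,0,0,0,0,0,0)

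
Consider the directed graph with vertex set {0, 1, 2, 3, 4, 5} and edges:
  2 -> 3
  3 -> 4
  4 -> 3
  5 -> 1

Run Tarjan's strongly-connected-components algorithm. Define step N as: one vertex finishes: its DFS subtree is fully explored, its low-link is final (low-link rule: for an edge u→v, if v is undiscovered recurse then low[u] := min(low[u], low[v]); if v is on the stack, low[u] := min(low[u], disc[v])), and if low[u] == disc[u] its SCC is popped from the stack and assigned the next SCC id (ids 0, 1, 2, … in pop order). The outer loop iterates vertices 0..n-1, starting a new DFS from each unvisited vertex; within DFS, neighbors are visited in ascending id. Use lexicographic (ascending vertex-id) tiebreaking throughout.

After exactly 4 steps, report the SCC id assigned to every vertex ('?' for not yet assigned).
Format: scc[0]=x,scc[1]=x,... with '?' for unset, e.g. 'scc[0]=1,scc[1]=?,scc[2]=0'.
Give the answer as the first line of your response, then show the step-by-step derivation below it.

scc[0]=0,scc[1]=1,scc[2]=?,scc[3]=2,scc[4]=2,scc[5]=?

step 1: low=(low[0]=0,low[1]=?,low[2]=?,low[3]=?,low[4]=?,low[5]=?); scc=(scc[0]=0,scc[1]=?,scc[2]=?,scc[3]=?,scc[4]=?,scc[5]=?)
step 2: low=(low[0]=0,low[1]=1,low[2]=?,low[3]=?,low[4]=?,low[5]=?); scc=(scc[0]=0,scc[1]=1,scc[2]=?,scc[3]=?,scc[4]=?,scc[5]=?)
step 3: low=(low[0]=0,low[1]=1,low[2]=2,low[3]=3,low[4]=3,low[5]=?); scc=(scc[0]=0,scc[1]=1,scc[2]=?,scc[3]=?,scc[4]=?,scc[5]=?)
step 4: low=(low[0]=0,low[1]=1,low[2]=2,low[3]=3,low[4]=3,low[5]=?); scc=(scc[0]=0,scc[1]=1,scc[2]=?,scc[3]=2,scc[4]=2,scc[5]=?)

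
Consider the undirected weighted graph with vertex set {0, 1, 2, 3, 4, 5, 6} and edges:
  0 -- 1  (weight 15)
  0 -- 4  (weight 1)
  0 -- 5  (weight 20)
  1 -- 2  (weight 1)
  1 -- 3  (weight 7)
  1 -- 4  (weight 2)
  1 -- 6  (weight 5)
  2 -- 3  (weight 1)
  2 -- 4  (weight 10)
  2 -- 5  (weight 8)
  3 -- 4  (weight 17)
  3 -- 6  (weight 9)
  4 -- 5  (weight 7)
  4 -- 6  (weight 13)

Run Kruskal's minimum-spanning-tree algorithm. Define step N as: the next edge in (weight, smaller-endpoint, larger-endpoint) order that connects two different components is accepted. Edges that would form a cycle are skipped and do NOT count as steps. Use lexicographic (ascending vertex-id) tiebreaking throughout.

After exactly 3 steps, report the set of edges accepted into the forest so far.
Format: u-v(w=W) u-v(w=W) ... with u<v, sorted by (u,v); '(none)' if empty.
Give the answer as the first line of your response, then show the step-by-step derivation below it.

0-4(w=1) 1-2(w=1) 2-3(w=1)

step 1: add edge 0-4 (w=1); MST = {0-4(w=1)}
step 2: add edge 1-2 (w=1); MST = {0-4(w=1) 1-2(w=1)}
step 3: add edge 2-3 (w=1); MST = {0-4(w=1) 1-2(w=1) 2-3(w=1)}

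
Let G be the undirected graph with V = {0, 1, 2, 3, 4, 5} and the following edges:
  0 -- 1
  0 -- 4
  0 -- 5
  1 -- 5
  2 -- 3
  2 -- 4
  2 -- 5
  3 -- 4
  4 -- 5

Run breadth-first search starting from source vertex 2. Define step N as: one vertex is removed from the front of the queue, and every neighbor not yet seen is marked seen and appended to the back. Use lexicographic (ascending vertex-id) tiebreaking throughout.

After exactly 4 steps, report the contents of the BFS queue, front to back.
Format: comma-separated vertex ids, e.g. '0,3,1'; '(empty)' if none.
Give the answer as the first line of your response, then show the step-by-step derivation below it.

0,1

step 1: dequeue 2; queue=[3,4,5]; order=2
step 2: dequeue 3; queue=[4,5]; order=2,3
step 3: dequeue 4; queue=[5,0]; order=2,3,4
step 4: dequeue 5; queue=[0,1]; order=2,3,4,5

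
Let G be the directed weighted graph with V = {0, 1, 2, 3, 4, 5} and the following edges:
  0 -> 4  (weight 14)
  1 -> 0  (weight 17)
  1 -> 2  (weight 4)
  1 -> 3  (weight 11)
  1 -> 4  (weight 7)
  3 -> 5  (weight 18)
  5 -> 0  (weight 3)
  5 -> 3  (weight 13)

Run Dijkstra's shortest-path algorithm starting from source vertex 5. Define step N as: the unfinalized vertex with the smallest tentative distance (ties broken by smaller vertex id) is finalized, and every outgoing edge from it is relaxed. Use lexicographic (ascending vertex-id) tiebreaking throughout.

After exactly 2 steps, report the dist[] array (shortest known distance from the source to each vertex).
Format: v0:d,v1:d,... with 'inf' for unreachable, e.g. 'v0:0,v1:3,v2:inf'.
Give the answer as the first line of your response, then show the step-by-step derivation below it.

v0:3,v1:inf,v2:inf,v3:13,v4:17,v5:0

step 1: dist = v0:3,v1:inf,v2:inf,v3:13,v4:inf,v5:0
step 2: dist = v0:3,v1:inf,v2:inf,v3:13,v4:17,v5:0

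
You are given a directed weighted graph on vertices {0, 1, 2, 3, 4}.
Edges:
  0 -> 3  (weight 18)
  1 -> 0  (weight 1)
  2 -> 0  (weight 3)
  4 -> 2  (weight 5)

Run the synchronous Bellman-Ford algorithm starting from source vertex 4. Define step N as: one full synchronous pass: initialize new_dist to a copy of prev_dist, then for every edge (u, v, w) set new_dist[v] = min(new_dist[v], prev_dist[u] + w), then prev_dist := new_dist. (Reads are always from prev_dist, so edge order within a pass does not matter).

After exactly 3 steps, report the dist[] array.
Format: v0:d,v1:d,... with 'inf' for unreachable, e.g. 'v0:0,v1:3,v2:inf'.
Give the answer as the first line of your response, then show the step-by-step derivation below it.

v0:8,v1:inf,v2:5,v3:26,v4:0

step 1: dist = v0:inf,v1:inf,v2:5,v3:inf,v4:0
step 2: dist = v0:8,v1:inf,v2:5,v3:inf,v4:0
step 3: dist = v0:8,v1:inf,v2:5,v3:26,v4:0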